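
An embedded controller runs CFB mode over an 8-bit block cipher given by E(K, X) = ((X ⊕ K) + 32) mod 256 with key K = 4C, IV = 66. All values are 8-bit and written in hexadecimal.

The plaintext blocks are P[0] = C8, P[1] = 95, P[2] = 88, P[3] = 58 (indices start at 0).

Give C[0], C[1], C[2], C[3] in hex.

CFB encryption: C_i = P_i ⊕ E(K, C_{i−1}), with C_{−1} = IV.
C[0]: E(K, 66) = 5C; C8 ⊕ 5C = 94.
C[1]: E(K, 94) = 0A; 95 ⊕ 0A = 9F.
C[2]: E(K, 9F) = 05; 88 ⊕ 05 = 8D.
C[3]: E(K, 8D) = F3; 58 ⊕ F3 = AB.

C[0] = 94, C[1] = 9F, C[2] = 8D, C[3] = AB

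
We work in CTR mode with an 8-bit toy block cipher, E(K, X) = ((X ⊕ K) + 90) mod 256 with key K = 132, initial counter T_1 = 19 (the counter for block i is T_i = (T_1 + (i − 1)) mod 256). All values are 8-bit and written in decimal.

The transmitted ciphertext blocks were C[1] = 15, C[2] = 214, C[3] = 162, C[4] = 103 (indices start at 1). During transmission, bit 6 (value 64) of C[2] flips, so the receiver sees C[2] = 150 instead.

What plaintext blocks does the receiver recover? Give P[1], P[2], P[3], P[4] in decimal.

CTR decryption: S_i = E(K, T_i) where T_i is the counter for block i; P_i = C_i ⊕ S_i.
Only C[2] changed, to 150. In CTR, a change in C_i flips the same bit in P_i only; the keystream is unaffected. Decrypting the received ciphertext:
P[1]: T = 19, S = E(K, T) = 241; 15 ⊕ 241 = 254.
P[2]: T = 20, S = E(K, T) = 234; 150 ⊕ 234 = 124.
P[3]: T = 21, S = E(K, T) = 235; 162 ⊕ 235 = 73.
P[4]: T = 22, S = E(K, T) = 236; 103 ⊕ 236 = 139.
Blocks that differ from the original plaintext: P[2].

P[1] = 254, P[2] = 124, P[3] = 73, P[4] = 139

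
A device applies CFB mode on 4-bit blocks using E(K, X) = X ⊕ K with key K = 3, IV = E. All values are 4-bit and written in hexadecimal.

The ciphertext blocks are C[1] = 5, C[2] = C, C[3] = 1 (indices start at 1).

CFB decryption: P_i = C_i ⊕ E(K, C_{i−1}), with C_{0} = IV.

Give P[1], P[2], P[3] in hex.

P[1] = 8, P[2] = A, P[3] = E

P[1]: E(K, E) = D; 5 ⊕ D = 8.
P[2]: E(K, 5) = 6; C ⊕ 6 = A.
P[3]: E(K, C) = F; 1 ⊕ F = E.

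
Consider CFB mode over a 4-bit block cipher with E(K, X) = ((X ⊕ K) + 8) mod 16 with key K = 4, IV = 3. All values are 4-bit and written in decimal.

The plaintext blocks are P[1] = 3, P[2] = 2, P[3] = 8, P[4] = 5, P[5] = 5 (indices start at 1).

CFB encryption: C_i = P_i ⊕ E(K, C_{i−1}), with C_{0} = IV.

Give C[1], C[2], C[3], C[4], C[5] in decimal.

C[1]: E(K, 3) = 15; 3 ⊕ 15 = 12.
C[2]: E(K, 12) = 0; 2 ⊕ 0 = 2.
C[3]: E(K, 2) = 14; 8 ⊕ 14 = 6.
C[4]: E(K, 6) = 10; 5 ⊕ 10 = 15.
C[5]: E(K, 15) = 3; 5 ⊕ 3 = 6.

C[1] = 12, C[2] = 2, C[3] = 6, C[4] = 15, C[5] = 6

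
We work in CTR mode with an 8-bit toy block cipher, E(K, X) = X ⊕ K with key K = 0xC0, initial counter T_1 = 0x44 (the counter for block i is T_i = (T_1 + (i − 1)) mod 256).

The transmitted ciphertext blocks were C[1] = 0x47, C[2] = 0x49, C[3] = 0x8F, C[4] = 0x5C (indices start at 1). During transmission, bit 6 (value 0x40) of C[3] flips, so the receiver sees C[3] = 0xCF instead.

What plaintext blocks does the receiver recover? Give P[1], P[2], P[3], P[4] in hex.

CTR decryption: S_i = E(K, T_i) where T_i is the counter for block i; P_i = C_i ⊕ S_i.
Only C[3] changed, to 0xCF. In CTR, a change in C_i flips the same bit in P_i only; the keystream is unaffected. Decrypting the received ciphertext:
P[1]: T = 0x44, S = E(K, T) = 0x84; 0x47 ⊕ 0x84 = 0xC3.
P[2]: T = 0x45, S = E(K, T) = 0x85; 0x49 ⊕ 0x85 = 0xCC.
P[3]: T = 0x46, S = E(K, T) = 0x86; 0xCF ⊕ 0x86 = 0x49.
P[4]: T = 0x47, S = E(K, T) = 0x87; 0x5C ⊕ 0x87 = 0xDB.
Blocks that differ from the original plaintext: P[3].

P[1] = 0xC3, P[2] = 0xCC, P[3] = 0x49, P[4] = 0xDB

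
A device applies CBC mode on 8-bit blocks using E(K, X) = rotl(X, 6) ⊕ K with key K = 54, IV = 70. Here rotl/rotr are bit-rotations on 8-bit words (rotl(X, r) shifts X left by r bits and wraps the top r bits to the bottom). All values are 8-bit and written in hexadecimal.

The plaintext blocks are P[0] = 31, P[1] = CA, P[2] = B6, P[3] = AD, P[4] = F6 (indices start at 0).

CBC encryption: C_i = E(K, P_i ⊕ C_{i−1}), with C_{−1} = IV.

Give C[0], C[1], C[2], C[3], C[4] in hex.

C[0]: P[0] ⊕ 70 = 41; E(K, 41) = 04.
C[1]: P[1] ⊕ 04 = CE; E(K, CE) = E7.
C[2]: P[2] ⊕ E7 = 51; E(K, 51) = 00.
C[3]: P[3] ⊕ 00 = AD; E(K, AD) = 3F.
C[4]: P[4] ⊕ 3F = C9; E(K, C9) = 26.

C[0] = 04, C[1] = E7, C[2] = 00, C[3] = 3F, C[4] = 26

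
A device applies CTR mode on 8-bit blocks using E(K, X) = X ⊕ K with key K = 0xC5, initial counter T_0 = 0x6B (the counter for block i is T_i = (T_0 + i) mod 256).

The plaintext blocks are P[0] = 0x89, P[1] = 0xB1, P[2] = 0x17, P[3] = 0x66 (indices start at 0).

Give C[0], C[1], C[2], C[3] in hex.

C[0] = 0x27, C[1] = 0x18, C[2] = 0xBF, C[3] = 0xCD

CTR encryption: S_i = E(K, T_i) where T_i is the counter for block i; C_i = P_i ⊕ S_i.
C[0]: T = 0x6B, S = E(K, T) = 0xAE; 0x89 ⊕ 0xAE = 0x27.
C[1]: T = 0x6C, S = E(K, T) = 0xA9; 0xB1 ⊕ 0xA9 = 0x18.
C[2]: T = 0x6D, S = E(K, T) = 0xA8; 0x17 ⊕ 0xA8 = 0xBF.
C[3]: T = 0x6E, S = E(K, T) = 0xAB; 0x66 ⊕ 0xAB = 0xCD.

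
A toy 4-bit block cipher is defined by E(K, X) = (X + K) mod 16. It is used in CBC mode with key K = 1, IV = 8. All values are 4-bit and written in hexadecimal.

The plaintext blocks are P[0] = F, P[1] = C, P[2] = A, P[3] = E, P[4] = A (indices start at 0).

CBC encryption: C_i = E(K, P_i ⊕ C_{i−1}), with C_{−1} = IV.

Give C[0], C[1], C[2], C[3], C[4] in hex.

C[0]: P[0] ⊕ 8 = 7; E(K, 7) = 8.
C[1]: P[1] ⊕ 8 = 4; E(K, 4) = 5.
C[2]: P[2] ⊕ 5 = F; E(K, F) = 0.
C[3]: P[3] ⊕ 0 = E; E(K, E) = F.
C[4]: P[4] ⊕ F = 5; E(K, 5) = 6.

C[0] = 8, C[1] = 5, C[2] = 0, C[3] = F, C[4] = 6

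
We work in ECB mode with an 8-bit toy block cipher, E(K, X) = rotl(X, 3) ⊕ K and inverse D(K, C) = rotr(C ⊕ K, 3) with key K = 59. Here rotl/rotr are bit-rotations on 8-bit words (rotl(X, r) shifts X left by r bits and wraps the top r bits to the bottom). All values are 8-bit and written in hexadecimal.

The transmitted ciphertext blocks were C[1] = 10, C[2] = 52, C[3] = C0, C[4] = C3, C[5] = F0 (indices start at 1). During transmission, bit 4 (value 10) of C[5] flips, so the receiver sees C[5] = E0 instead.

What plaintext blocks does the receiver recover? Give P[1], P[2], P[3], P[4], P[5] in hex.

P[1] = 29, P[2] = 61, P[3] = 33, P[4] = 53, P[5] = 37

ECB decryption: P_i = D(K, C_i).
Only C[5] changed, to E0. In ECB, a change in C_i affects only P_i. Decrypting the received ciphertext:
P[1]: D(K, 10) = 29.
P[2]: D(K, 52) = 61.
P[3]: D(K, C0) = 33.
P[4]: D(K, C3) = 53.
P[5]: D(K, E0) = 37.
Blocks that differ from the original plaintext: P[5].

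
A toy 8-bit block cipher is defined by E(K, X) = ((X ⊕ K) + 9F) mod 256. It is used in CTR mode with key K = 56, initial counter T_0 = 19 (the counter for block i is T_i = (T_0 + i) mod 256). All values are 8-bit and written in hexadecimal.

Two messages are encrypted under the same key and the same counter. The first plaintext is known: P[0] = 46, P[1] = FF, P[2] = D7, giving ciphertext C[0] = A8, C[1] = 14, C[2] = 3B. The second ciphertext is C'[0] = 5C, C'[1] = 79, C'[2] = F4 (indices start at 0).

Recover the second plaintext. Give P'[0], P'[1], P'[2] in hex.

In CTR with a reused counter, both messages share the same keystream S_i, so C_i ⊕ C'_i = P_i ⊕ P'_i and thus P'_i = P_i ⊕ C_i ⊕ C'_i.
P'[0]: 46 ⊕ A8 ⊕ 5C = B2.
P'[1]: FF ⊕ 14 ⊕ 79 = 92.
P'[2]: D7 ⊕ 3B ⊕ F4 = 18.

P'[0] = B2, P'[1] = 92, P'[2] = 18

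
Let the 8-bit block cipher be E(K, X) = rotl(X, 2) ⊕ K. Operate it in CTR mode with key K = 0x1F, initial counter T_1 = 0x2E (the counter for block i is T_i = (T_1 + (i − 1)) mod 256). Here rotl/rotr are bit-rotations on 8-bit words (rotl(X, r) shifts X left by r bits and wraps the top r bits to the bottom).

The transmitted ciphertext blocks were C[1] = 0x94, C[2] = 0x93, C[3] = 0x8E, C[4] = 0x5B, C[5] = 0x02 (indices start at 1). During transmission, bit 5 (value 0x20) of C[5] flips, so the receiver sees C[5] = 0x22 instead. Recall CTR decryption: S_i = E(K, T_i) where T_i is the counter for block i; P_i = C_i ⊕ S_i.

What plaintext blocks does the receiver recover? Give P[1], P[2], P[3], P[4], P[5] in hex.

P[1] = 0x33, P[2] = 0x30, P[3] = 0x51, P[4] = 0x80, P[5] = 0xF5

Only C[5] changed, to 0x22. In CTR, a change in C_i flips the same bit in P_i only; the keystream is unaffected. Decrypting the received ciphertext:
P[1]: T = 0x2E, S = E(K, T) = 0xA7; 0x94 ⊕ 0xA7 = 0x33.
P[2]: T = 0x2F, S = E(K, T) = 0xA3; 0x93 ⊕ 0xA3 = 0x30.
P[3]: T = 0x30, S = E(K, T) = 0xDF; 0x8E ⊕ 0xDF = 0x51.
P[4]: T = 0x31, S = E(K, T) = 0xDB; 0x5B ⊕ 0xDB = 0x80.
P[5]: T = 0x32, S = E(K, T) = 0xD7; 0x22 ⊕ 0xD7 = 0xF5.
Blocks that differ from the original plaintext: P[5].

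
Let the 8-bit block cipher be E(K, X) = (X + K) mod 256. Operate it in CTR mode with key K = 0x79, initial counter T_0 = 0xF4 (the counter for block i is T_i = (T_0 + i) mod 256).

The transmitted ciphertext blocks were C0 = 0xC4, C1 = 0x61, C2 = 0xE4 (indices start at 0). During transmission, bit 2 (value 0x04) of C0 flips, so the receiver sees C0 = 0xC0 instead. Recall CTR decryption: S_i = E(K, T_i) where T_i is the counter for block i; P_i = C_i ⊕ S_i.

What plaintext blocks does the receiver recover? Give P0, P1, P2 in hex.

P0 = 0xAD, P1 = 0x0F, P2 = 0x8B

Only C0 changed, to 0xC0. In CTR, a change in C_i flips the same bit in P_i only; the keystream is unaffected. Decrypting the received ciphertext:
P0: T = 0xF4, S = E(K, T) = 0x6D; 0xC0 ⊕ 0x6D = 0xAD.
P1: T = 0xF5, S = E(K, T) = 0x6E; 0x61 ⊕ 0x6E = 0x0F.
P2: T = 0xF6, S = E(K, T) = 0x6F; 0xE4 ⊕ 0x6F = 0x8B.
Blocks that differ from the original plaintext: P0.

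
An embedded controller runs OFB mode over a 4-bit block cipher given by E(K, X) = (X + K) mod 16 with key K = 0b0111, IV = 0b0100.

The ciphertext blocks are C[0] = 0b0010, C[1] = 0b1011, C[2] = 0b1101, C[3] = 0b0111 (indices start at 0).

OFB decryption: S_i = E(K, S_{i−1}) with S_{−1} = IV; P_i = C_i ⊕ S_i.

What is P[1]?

P[1] = 0b1001

P[0]: S = E(K, 0b0100) = 0b1011; 0b0010 ⊕ 0b1011 = 0b1001.
P[1]: S = E(K, 0b1011) = 0b0010; 0b1011 ⊕ 0b0010 = 0b1001.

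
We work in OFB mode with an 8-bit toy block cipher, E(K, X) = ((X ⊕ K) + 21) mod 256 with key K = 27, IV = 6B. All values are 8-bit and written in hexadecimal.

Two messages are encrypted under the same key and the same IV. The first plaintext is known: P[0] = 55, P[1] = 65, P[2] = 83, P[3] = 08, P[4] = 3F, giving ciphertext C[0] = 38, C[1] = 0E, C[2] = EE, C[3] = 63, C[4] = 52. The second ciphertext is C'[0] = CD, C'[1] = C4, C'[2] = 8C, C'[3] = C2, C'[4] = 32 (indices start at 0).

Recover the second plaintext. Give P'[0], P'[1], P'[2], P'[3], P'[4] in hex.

In OFB with a reused IV, both messages share the same keystream S_i, so C_i ⊕ C'_i = P_i ⊕ P'_i and thus P'_i = P_i ⊕ C_i ⊕ C'_i.
P'[0]: 55 ⊕ 38 ⊕ CD = A0.
P'[1]: 65 ⊕ 0E ⊕ C4 = AF.
P'[2]: 83 ⊕ EE ⊕ 8C = E1.
P'[3]: 08 ⊕ 63 ⊕ C2 = A9.
P'[4]: 3F ⊕ 52 ⊕ 32 = 5F.

P'[0] = A0, P'[1] = AF, P'[2] = E1, P'[3] = A9, P'[4] = 5F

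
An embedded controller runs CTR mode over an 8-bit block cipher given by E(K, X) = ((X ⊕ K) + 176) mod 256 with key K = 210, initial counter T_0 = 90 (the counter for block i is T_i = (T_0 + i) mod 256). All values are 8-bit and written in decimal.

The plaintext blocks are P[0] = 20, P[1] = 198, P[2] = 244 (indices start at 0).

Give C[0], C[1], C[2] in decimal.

CTR encryption: S_i = E(K, T_i) where T_i is the counter for block i; C_i = P_i ⊕ S_i.
C[0]: T = 90, S = E(K, T) = 56; 20 ⊕ 56 = 44.
C[1]: T = 91, S = E(K, T) = 57; 198 ⊕ 57 = 255.
C[2]: T = 92, S = E(K, T) = 62; 244 ⊕ 62 = 202.

C[0] = 44, C[1] = 255, C[2] = 202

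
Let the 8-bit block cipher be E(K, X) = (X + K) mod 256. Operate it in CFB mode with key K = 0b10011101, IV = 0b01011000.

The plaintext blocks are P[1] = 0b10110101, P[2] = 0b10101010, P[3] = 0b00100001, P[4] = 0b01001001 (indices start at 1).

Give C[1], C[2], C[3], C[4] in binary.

C[1] = 0b01000000, C[2] = 0b01110111, C[3] = 0b00110101, C[4] = 0b10011011

CFB encryption: C_i = P_i ⊕ E(K, C_{i−1}), with C_{0} = IV.
C[1]: E(K, 0b01011000) = 0b11110101; 0b10110101 ⊕ 0b11110101 = 0b01000000.
C[2]: E(K, 0b01000000) = 0b11011101; 0b10101010 ⊕ 0b11011101 = 0b01110111.
C[3]: E(K, 0b01110111) = 0b00010100; 0b00100001 ⊕ 0b00010100 = 0b00110101.
C[4]: E(K, 0b00110101) = 0b11010010; 0b01001001 ⊕ 0b11010010 = 0b10011011.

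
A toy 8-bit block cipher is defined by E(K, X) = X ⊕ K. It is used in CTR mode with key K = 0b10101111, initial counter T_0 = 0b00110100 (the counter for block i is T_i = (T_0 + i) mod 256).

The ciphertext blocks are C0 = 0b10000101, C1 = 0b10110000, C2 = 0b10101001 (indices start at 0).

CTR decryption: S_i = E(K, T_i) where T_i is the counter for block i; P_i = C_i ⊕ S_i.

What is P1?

P1 = 0b00101010

P1: T = 0b00110101, S = E(K, T) = 0b10011010; 0b10110000 ⊕ 0b10011010 = 0b00101010.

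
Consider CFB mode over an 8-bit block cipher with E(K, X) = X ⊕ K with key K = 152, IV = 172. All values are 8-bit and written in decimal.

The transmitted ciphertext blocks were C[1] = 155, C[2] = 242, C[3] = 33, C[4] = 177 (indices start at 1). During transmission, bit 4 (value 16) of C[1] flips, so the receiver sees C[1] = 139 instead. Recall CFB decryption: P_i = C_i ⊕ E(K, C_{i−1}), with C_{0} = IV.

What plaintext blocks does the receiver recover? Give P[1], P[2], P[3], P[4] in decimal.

P[1] = 191, P[2] = 225, P[3] = 75, P[4] = 8

Only C[1] changed, to 139. In CFB, a change in C_i flips the same bit in P_i and garbles P_{i+1}. Decrypting the received ciphertext:
P[1]: E(K, 172) = 52; 139 ⊕ 52 = 191.
P[2]: E(K, 139) = 19; 242 ⊕ 19 = 225.
P[3]: E(K, 242) = 106; 33 ⊕ 106 = 75.
P[4]: E(K, 33) = 185; 177 ⊕ 185 = 8.
Blocks that differ from the original plaintext: P[1], P[2].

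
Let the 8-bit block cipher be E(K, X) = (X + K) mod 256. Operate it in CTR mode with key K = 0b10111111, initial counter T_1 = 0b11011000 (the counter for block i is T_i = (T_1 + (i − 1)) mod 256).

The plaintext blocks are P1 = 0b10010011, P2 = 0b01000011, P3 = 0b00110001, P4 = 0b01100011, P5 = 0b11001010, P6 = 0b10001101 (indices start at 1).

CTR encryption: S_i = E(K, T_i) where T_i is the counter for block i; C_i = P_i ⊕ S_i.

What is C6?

C6 = 0b00010001

C1: T = 0b11011000, S = E(K, T) = 0b10010111; 0b10010011 ⊕ 0b10010111 = 0b00000100.
C2: T = 0b11011001, S = E(K, T) = 0b10011000; 0b01000011 ⊕ 0b10011000 = 0b11011011.
C3: T = 0b11011010, S = E(K, T) = 0b10011001; 0b00110001 ⊕ 0b10011001 = 0b10101000.
C4: T = 0b11011011, S = E(K, T) = 0b10011010; 0b01100011 ⊕ 0b10011010 = 0b11111001.
C5: T = 0b11011100, S = E(K, T) = 0b10011011; 0b11001010 ⊕ 0b10011011 = 0b01010001.
C6: T = 0b11011101, S = E(K, T) = 0b10011100; 0b10001101 ⊕ 0b10011100 = 0b00010001.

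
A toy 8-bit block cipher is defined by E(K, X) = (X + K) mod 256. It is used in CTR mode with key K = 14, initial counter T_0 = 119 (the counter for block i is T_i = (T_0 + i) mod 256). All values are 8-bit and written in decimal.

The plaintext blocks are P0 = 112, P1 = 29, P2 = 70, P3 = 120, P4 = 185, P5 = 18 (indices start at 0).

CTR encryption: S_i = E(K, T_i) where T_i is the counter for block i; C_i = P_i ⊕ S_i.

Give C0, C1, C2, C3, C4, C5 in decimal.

C0 = 245, C1 = 155, C2 = 193, C3 = 240, C4 = 48, C5 = 152

C0: T = 119, S = E(K, T) = 133; 112 ⊕ 133 = 245.
C1: T = 120, S = E(K, T) = 134; 29 ⊕ 134 = 155.
C2: T = 121, S = E(K, T) = 135; 70 ⊕ 135 = 193.
C3: T = 122, S = E(K, T) = 136; 120 ⊕ 136 = 240.
C4: T = 123, S = E(K, T) = 137; 185 ⊕ 137 = 48.
C5: T = 124, S = E(K, T) = 138; 18 ⊕ 138 = 152.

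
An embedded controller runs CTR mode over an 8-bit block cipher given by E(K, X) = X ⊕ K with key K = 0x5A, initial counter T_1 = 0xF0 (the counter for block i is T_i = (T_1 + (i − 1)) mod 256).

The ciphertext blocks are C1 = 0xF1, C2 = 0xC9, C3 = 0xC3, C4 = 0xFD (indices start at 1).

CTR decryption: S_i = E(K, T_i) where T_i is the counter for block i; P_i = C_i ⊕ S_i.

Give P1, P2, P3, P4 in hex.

P1 = 0x5B, P2 = 0x62, P3 = 0x6B, P4 = 0x54

P1: T = 0xF0, S = E(K, T) = 0xAA; 0xF1 ⊕ 0xAA = 0x5B.
P2: T = 0xF1, S = E(K, T) = 0xAB; 0xC9 ⊕ 0xAB = 0x62.
P3: T = 0xF2, S = E(K, T) = 0xA8; 0xC3 ⊕ 0xA8 = 0x6B.
P4: T = 0xF3, S = E(K, T) = 0xA9; 0xFD ⊕ 0xA9 = 0x54.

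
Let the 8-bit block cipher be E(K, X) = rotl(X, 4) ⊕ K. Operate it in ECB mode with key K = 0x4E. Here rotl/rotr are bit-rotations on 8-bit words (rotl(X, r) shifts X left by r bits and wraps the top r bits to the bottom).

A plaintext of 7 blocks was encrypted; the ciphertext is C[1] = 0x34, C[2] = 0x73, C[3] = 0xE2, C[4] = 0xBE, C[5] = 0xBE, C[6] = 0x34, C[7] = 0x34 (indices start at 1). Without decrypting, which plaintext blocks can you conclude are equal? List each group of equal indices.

P[1] = P[6] = P[7]; P[4] = P[5]

ECB encrypts each block independently with the same key, so equal ciphertext blocks imply equal plaintext blocks.
C[1] = C[6] = C[7] = 0x34, so P[1] = P[6] = P[7].
C[4] = C[5] = 0xBE, so P[4] = P[5].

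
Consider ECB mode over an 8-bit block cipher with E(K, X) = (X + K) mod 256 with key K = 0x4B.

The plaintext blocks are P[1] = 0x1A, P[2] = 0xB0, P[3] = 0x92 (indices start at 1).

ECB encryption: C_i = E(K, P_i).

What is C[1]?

C[1] = 0x65

C[1]: E(K, 0x1A) = 0x65.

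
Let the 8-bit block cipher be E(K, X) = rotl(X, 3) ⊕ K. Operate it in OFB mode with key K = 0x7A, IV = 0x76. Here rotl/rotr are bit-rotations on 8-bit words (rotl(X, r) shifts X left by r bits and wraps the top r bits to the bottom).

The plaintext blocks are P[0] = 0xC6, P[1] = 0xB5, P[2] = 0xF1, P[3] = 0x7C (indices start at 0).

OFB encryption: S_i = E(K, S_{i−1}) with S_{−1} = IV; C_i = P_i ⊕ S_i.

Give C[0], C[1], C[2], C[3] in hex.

C[0] = 0x0F, C[1] = 0x81, C[2] = 0x2A, C[3] = 0xD8

C[0]: S = E(K, 0x76) = 0xC9; 0xC6 ⊕ 0xC9 = 0x0F.
C[1]: S = E(K, 0xC9) = 0x34; 0xB5 ⊕ 0x34 = 0x81.
C[2]: S = E(K, 0x34) = 0xDB; 0xF1 ⊕ 0xDB = 0x2A.
C[3]: S = E(K, 0xDB) = 0xA4; 0x7C ⊕ 0xA4 = 0xD8.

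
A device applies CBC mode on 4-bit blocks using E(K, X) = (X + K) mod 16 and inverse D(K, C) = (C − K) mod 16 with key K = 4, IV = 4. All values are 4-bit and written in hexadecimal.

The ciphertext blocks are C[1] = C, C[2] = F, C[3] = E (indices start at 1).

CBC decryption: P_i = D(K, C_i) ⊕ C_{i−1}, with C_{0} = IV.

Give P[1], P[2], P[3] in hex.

P[1] = C, P[2] = 7, P[3] = 5

P[1]: D(K, C) = 8; 8 ⊕ 4 = C.
P[2]: D(K, F) = B; B ⊕ C = 7.
P[3]: D(K, E) = A; A ⊕ F = 5.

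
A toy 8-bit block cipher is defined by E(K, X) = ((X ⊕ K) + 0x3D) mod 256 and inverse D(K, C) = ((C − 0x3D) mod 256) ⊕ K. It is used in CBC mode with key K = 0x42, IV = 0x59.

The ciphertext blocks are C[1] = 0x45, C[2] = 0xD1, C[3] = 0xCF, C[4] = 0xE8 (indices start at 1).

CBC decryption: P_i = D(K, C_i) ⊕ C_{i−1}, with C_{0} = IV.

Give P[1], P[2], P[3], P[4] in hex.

P[1]: D(K, 0x45) = 0x4A; 0x4A ⊕ 0x59 = 0x13.
P[2]: D(K, 0xD1) = 0xD6; 0xD6 ⊕ 0x45 = 0x93.
P[3]: D(K, 0xCF) = 0xD0; 0xD0 ⊕ 0xD1 = 0x01.
P[4]: D(K, 0xE8) = 0xE9; 0xE9 ⊕ 0xCF = 0x26.

P[1] = 0x13, P[2] = 0x93, P[3] = 0x01, P[4] = 0x26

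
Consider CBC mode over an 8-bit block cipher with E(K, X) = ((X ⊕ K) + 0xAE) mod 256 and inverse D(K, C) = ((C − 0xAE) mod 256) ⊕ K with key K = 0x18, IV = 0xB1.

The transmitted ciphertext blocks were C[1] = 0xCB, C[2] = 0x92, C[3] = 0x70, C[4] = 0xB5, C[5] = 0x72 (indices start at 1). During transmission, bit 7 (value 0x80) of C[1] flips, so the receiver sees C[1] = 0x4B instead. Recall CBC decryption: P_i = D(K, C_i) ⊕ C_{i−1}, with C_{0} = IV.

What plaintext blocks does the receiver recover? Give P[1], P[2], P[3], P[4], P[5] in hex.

P[1] = 0x34, P[2] = 0xB7, P[3] = 0x48, P[4] = 0x6F, P[5] = 0x69

Only C[1] changed, to 0x4B. In CBC, a change in C_i garbles P_i and flips the same bit in P_{i+1}. Decrypting the received ciphertext:
P[1]: D(K, 0x4B) = 0x85; 0x85 ⊕ 0xB1 = 0x34.
P[2]: D(K, 0x92) = 0xFC; 0xFC ⊕ 0x4B = 0xB7.
P[3]: D(K, 0x70) = 0xDA; 0xDA ⊕ 0x92 = 0x48.
P[4]: D(K, 0xB5) = 0x1F; 0x1F ⊕ 0x70 = 0x6F.
P[5]: D(K, 0x72) = 0xDC; 0xDC ⊕ 0xB5 = 0x69.
Blocks that differ from the original plaintext: P[1], P[2].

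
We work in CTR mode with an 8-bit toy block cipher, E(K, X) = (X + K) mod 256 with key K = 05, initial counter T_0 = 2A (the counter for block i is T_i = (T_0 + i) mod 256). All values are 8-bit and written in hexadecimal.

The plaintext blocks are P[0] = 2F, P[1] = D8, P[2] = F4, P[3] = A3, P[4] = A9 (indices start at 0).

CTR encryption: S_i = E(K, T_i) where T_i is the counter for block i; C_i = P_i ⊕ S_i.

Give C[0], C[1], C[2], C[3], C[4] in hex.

C[0]: T = 2A, S = E(K, T) = 2F; 2F ⊕ 2F = 00.
C[1]: T = 2B, S = E(K, T) = 30; D8 ⊕ 30 = E8.
C[2]: T = 2C, S = E(K, T) = 31; F4 ⊕ 31 = C5.
C[3]: T = 2D, S = E(K, T) = 32; A3 ⊕ 32 = 91.
C[4]: T = 2E, S = E(K, T) = 33; A9 ⊕ 33 = 9A.

C[0] = 00, C[1] = E8, C[2] = C5, C[3] = 91, C[4] = 9A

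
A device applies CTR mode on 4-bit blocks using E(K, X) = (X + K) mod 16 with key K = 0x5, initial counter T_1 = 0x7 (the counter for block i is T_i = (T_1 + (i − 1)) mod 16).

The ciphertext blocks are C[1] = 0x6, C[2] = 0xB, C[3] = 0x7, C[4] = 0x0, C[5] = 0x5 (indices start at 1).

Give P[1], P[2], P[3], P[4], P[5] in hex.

CTR decryption: S_i = E(K, T_i) where T_i is the counter for block i; P_i = C_i ⊕ S_i.
P[1]: T = 0x7, S = E(K, T) = 0xC; 0x6 ⊕ 0xC = 0xA.
P[2]: T = 0x8, S = E(K, T) = 0xD; 0xB ⊕ 0xD = 0x6.
P[3]: T = 0x9, S = E(K, T) = 0xE; 0x7 ⊕ 0xE = 0x9.
P[4]: T = 0xA, S = E(K, T) = 0xF; 0x0 ⊕ 0xF = 0xF.
P[5]: T = 0xB, S = E(K, T) = 0x0; 0x5 ⊕ 0x0 = 0x5.

P[1] = 0xA, P[2] = 0x6, P[3] = 0x9, P[4] = 0xF, P[5] = 0x5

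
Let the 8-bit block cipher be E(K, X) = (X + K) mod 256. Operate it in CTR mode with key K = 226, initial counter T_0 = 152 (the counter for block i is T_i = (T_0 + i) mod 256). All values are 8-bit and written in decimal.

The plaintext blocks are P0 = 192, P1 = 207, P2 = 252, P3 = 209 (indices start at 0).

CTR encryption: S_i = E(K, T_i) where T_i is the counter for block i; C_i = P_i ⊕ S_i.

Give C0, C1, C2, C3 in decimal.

C0: T = 152, S = E(K, T) = 122; 192 ⊕ 122 = 186.
C1: T = 153, S = E(K, T) = 123; 207 ⊕ 123 = 180.
C2: T = 154, S = E(K, T) = 124; 252 ⊕ 124 = 128.
C3: T = 155, S = E(K, T) = 125; 209 ⊕ 125 = 172.

C0 = 186, C1 = 180, C2 = 128, C3 = 172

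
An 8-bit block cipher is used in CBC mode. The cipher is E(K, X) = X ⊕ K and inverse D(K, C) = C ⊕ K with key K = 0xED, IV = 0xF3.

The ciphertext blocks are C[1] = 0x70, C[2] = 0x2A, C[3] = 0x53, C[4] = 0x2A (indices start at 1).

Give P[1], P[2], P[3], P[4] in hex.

P[1] = 0x6E, P[2] = 0xB7, P[3] = 0x94, P[4] = 0x94

CBC decryption: P_i = D(K, C_i) ⊕ C_{i−1}, with C_{0} = IV.
P[1]: D(K, 0x70) = 0x9D; 0x9D ⊕ 0xF3 = 0x6E.
P[2]: D(K, 0x2A) = 0xC7; 0xC7 ⊕ 0x70 = 0xB7.
P[3]: D(K, 0x53) = 0xBE; 0xBE ⊕ 0x2A = 0x94.
P[4]: D(K, 0x2A) = 0xC7; 0xC7 ⊕ 0x53 = 0x94.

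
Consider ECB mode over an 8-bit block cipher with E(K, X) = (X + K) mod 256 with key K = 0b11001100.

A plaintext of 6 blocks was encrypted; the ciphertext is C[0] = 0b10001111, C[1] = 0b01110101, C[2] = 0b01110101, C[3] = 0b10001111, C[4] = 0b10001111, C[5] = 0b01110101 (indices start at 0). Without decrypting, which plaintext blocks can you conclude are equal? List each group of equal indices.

ECB encrypts each block independently with the same key, so equal ciphertext blocks imply equal plaintext blocks.
C[0] = C[3] = C[4] = 0b10001111, so P[0] = P[3] = P[4].
C[1] = C[2] = C[5] = 0b01110101, so P[1] = P[2] = P[5].

P[0] = P[3] = P[4]; P[1] = P[2] = P[5]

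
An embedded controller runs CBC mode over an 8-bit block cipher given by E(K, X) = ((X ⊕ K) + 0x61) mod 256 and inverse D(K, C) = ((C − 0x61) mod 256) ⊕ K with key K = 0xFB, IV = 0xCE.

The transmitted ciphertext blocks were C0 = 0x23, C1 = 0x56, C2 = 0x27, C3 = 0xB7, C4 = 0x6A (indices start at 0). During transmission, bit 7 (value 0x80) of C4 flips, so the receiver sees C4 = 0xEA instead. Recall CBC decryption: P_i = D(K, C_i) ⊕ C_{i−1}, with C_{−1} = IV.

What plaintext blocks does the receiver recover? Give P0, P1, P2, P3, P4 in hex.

Only C4 changed, to 0xEA. In CBC, a change in C_i garbles P_i and flips the same bit in P_{i+1}. Decrypting the received ciphertext:
P0: D(K, 0x23) = 0x39; 0x39 ⊕ 0xCE = 0xF7.
P1: D(K, 0x56) = 0x0E; 0x0E ⊕ 0x23 = 0x2D.
P2: D(K, 0x27) = 0x3D; 0x3D ⊕ 0x56 = 0x6B.
P3: D(K, 0xB7) = 0xAD; 0xAD ⊕ 0x27 = 0x8A.
P4: D(K, 0xEA) = 0x72; 0x72 ⊕ 0xB7 = 0xC5.
Blocks that differ from the original plaintext: P4.

P0 = 0xF7, P1 = 0x2D, P2 = 0x6B, P3 = 0x8A, P4 = 0xC5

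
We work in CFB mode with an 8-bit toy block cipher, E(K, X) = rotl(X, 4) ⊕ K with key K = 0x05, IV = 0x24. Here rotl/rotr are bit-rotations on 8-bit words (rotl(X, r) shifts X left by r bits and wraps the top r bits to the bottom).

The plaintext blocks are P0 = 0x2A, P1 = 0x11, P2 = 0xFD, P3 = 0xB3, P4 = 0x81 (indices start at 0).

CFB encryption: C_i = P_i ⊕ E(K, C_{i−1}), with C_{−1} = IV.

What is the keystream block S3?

0x48

C0: E(K, 0x24) = 0x47; 0x2A ⊕ 0x47 = 0x6D.
C1: E(K, 0x6D) = 0xD3; 0x11 ⊕ 0xD3 = 0xC2.
C2: E(K, 0xC2) = 0x29; 0xFD ⊕ 0x29 = 0xD4.
C3: E(K, 0xD4) = 0x48; 0xB3 ⊕ 0x48 = 0xFB.
So S3 = 0x48.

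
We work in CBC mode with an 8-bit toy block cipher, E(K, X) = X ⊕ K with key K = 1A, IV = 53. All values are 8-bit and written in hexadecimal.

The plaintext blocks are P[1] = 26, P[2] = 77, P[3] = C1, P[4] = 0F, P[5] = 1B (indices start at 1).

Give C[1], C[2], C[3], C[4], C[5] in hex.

C[1] = 6F, C[2] = 02, C[3] = D9, C[4] = CC, C[5] = CD

CBC encryption: C_i = E(K, P_i ⊕ C_{i−1}), with C_{0} = IV.
C[1]: P[1] ⊕ 53 = 75; E(K, 75) = 6F.
C[2]: P[2] ⊕ 6F = 18; E(K, 18) = 02.
C[3]: P[3] ⊕ 02 = C3; E(K, C3) = D9.
C[4]: P[4] ⊕ D9 = D6; E(K, D6) = CC.
C[5]: P[5] ⊕ CC = D7; E(K, D7) = CD.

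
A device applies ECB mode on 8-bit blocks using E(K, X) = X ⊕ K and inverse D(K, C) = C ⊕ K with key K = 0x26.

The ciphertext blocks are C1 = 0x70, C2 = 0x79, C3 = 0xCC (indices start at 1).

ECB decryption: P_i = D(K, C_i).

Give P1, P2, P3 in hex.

P1 = 0x56, P2 = 0x5F, P3 = 0xEA

P1: D(K, 0x70) = 0x56.
P2: D(K, 0x79) = 0x5F.
P3: D(K, 0xCC) = 0xEA.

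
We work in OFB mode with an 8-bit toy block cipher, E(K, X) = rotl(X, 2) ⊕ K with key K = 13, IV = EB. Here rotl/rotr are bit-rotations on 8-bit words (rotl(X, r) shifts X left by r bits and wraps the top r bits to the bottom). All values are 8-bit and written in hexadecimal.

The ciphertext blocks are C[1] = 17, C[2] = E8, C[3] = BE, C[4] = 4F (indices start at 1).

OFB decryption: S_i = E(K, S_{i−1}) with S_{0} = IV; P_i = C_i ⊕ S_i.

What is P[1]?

P[1] = AB

P[1]: S = E(K, EB) = BC; 17 ⊕ BC = AB.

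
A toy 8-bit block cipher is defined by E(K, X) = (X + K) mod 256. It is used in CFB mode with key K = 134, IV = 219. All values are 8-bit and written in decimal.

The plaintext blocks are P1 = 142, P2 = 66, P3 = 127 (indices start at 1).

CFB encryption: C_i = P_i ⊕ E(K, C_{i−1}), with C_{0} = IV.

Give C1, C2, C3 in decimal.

C1 = 239, C2 = 55, C3 = 194

C1: E(K, 219) = 97; 142 ⊕ 97 = 239.
C2: E(K, 239) = 117; 66 ⊕ 117 = 55.
C3: E(K, 55) = 189; 127 ⊕ 189 = 194.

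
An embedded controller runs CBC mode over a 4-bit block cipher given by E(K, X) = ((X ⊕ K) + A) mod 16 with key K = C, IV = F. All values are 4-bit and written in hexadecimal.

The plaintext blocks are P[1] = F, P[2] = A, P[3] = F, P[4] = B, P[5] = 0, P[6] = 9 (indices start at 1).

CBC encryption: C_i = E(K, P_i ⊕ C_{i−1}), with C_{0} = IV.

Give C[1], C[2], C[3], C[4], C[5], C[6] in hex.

C[1]: P[1] ⊕ F = 0; E(K, 0) = 6.
C[2]: P[2] ⊕ 6 = C; E(K, C) = A.
C[3]: P[3] ⊕ A = 5; E(K, 5) = 3.
C[4]: P[4] ⊕ 3 = 8; E(K, 8) = E.
C[5]: P[5] ⊕ E = E; E(K, E) = C.
C[6]: P[6] ⊕ C = 5; E(K, 5) = 3.

C[1] = 6, C[2] = A, C[3] = 3, C[4] = E, C[5] = C, C[6] = 3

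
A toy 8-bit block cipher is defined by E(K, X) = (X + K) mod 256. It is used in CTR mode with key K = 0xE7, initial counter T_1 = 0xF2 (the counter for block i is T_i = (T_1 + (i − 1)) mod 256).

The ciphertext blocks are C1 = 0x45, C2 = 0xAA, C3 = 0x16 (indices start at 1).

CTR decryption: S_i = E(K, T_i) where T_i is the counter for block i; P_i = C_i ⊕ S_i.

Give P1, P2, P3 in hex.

P1 = 0x9C, P2 = 0x70, P3 = 0xCD

P1: T = 0xF2, S = E(K, T) = 0xD9; 0x45 ⊕ 0xD9 = 0x9C.
P2: T = 0xF3, S = E(K, T) = 0xDA; 0xAA ⊕ 0xDA = 0x70.
P3: T = 0xF4, S = E(K, T) = 0xDB; 0x16 ⊕ 0xDB = 0xCD.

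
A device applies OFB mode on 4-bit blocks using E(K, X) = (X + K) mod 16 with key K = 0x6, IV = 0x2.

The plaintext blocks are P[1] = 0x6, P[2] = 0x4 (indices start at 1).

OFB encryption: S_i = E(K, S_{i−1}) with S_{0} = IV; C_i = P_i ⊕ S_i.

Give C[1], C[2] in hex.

C[1] = 0xE, C[2] = 0xA

C[1]: S = E(K, 0x2) = 0x8; 0x6 ⊕ 0x8 = 0xE.
C[2]: S = E(K, 0x8) = 0xE; 0x4 ⊕ 0xE = 0xA.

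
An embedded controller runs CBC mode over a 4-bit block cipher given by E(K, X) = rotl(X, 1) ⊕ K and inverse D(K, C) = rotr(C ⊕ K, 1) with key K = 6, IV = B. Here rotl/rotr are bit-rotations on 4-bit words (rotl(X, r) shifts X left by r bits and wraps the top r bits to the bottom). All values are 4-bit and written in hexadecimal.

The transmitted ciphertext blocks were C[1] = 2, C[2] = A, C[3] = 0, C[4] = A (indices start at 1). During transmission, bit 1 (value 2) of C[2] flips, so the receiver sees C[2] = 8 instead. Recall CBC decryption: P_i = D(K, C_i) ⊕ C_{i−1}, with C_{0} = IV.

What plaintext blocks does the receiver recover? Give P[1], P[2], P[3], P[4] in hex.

Only C[2] changed, to 8. In CBC, a change in C_i garbles P_i and flips the same bit in P_{i+1}. Decrypting the received ciphertext:
P[1]: D(K, 2) = 2; 2 ⊕ B = 9.
P[2]: D(K, 8) = 7; 7 ⊕ 2 = 5.
P[3]: D(K, 0) = 3; 3 ⊕ 8 = B.
P[4]: D(K, A) = 6; 6 ⊕ 0 = 6.
Blocks that differ from the original plaintext: P[2], P[3].

P[1] = 9, P[2] = 5, P[3] = B, P[4] = 6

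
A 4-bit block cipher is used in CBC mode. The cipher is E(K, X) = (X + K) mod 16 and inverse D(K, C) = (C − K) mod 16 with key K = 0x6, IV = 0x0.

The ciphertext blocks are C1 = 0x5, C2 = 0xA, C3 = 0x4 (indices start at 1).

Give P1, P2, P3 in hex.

P1 = 0xF, P2 = 0x1, P3 = 0x4

CBC decryption: P_i = D(K, C_i) ⊕ C_{i−1}, with C_{0} = IV.
P1: D(K, 0x5) = 0xF; 0xF ⊕ 0x0 = 0xF.
P2: D(K, 0xA) = 0x4; 0x4 ⊕ 0x5 = 0x1.
P3: D(K, 0x4) = 0xE; 0xE ⊕ 0xA = 0x4.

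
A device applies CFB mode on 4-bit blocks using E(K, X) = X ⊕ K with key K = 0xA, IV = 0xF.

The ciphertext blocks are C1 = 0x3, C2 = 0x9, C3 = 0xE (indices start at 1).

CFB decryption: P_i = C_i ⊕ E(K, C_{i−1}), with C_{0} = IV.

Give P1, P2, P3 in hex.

P1 = 0x6, P2 = 0x0, P3 = 0xD

P1: E(K, 0xF) = 0x5; 0x3 ⊕ 0x5 = 0x6.
P2: E(K, 0x3) = 0x9; 0x9 ⊕ 0x9 = 0x0.
P3: E(K, 0x9) = 0x3; 0xE ⊕ 0x3 = 0xD.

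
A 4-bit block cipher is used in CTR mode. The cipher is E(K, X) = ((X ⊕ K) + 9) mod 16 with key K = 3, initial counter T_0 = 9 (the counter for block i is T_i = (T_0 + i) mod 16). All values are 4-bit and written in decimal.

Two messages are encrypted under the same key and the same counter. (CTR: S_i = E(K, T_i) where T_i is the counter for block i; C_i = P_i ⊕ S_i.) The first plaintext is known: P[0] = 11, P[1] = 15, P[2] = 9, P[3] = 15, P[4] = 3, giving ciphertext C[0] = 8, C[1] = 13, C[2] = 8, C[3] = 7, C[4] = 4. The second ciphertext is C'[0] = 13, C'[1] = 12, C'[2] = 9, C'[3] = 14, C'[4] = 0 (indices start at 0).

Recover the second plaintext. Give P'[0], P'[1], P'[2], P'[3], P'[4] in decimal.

In CTR with a reused counter, both messages share the same keystream S_i, so C_i ⊕ C'_i = P_i ⊕ P'_i and thus P'_i = P_i ⊕ C_i ⊕ C'_i.
P'[0]: 11 ⊕ 8 ⊕ 13 = 14.
P'[1]: 15 ⊕ 13 ⊕ 12 = 14.
P'[2]: 9 ⊕ 8 ⊕ 9 = 8.
P'[3]: 15 ⊕ 7 ⊕ 14 = 6.
P'[4]: 3 ⊕ 4 ⊕ 0 = 7.

P'[0] = 14, P'[1] = 14, P'[2] = 8, P'[3] = 6, P'[4] = 7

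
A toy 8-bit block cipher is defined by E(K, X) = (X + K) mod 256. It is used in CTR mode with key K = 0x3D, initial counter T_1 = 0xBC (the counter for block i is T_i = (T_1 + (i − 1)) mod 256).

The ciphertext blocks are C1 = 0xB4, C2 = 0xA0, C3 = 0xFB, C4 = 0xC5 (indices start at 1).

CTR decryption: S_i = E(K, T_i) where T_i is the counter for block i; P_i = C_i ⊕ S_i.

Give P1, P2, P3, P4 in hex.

P1 = 0x4D, P2 = 0x5A, P3 = 0x00, P4 = 0x39

P1: T = 0xBC, S = E(K, T) = 0xF9; 0xB4 ⊕ 0xF9 = 0x4D.
P2: T = 0xBD, S = E(K, T) = 0xFA; 0xA0 ⊕ 0xFA = 0x5A.
P3: T = 0xBE, S = E(K, T) = 0xFB; 0xFB ⊕ 0xFB = 0x00.
P4: T = 0xBF, S = E(K, T) = 0xFC; 0xC5 ⊕ 0xFC = 0x39.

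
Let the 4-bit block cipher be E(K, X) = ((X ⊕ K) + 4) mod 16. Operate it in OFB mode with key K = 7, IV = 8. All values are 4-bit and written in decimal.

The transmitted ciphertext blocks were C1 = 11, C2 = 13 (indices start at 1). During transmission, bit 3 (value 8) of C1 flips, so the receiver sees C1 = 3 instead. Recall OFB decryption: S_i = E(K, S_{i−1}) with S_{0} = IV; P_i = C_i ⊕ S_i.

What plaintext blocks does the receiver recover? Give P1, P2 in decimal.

Only C1 changed, to 3. In OFB, a change in C_i flips the same bit in P_i only; the keystream is unaffected. Decrypting the received ciphertext:
P1: S = E(K, 8) = 3; 3 ⊕ 3 = 0.
P2: S = E(K, 3) = 8; 13 ⊕ 8 = 5.
Blocks that differ from the original plaintext: P1.

P1 = 0, P2 = 5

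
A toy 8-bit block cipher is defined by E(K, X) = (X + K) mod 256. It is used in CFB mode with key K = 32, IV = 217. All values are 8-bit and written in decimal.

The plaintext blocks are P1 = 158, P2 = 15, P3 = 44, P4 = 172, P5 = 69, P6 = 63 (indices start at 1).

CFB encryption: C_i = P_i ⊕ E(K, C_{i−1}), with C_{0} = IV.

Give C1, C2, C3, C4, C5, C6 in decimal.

C1 = 103, C2 = 136, C3 = 132, C4 = 8, C5 = 109, C6 = 178

C1: E(K, 217) = 249; 158 ⊕ 249 = 103.
C2: E(K, 103) = 135; 15 ⊕ 135 = 136.
C3: E(K, 136) = 168; 44 ⊕ 168 = 132.
C4: E(K, 132) = 164; 172 ⊕ 164 = 8.
C5: E(K, 8) = 40; 69 ⊕ 40 = 109.
C6: E(K, 109) = 141; 63 ⊕ 141 = 178.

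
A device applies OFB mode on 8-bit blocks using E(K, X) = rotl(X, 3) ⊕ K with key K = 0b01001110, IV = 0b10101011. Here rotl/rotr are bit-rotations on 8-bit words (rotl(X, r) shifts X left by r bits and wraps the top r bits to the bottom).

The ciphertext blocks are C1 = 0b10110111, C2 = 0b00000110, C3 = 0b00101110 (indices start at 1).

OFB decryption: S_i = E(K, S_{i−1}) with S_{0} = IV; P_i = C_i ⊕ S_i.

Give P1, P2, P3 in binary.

P1: S = E(K, 0b10101011) = 0b00010011; 0b10110111 ⊕ 0b00010011 = 0b10100100.
P2: S = E(K, 0b00010011) = 0b11010110; 0b00000110 ⊕ 0b11010110 = 0b11010000.
P3: S = E(K, 0b11010110) = 0b11111000; 0b00101110 ⊕ 0b11111000 = 0b11010110.

P1 = 0b10100100, P2 = 0b11010000, P3 = 0b11010110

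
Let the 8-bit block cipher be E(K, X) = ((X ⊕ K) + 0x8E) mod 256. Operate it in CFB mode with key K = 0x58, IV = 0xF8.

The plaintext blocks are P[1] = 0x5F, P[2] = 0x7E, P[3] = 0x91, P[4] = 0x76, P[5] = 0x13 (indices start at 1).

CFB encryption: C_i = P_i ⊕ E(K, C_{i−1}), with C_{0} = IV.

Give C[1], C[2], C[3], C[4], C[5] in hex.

C[1]: E(K, 0xF8) = 0x2E; 0x5F ⊕ 0x2E = 0x71.
C[2]: E(K, 0x71) = 0xB7; 0x7E ⊕ 0xB7 = 0xC9.
C[3]: E(K, 0xC9) = 0x1F; 0x91 ⊕ 0x1F = 0x8E.
C[4]: E(K, 0x8E) = 0x64; 0x76 ⊕ 0x64 = 0x12.
C[5]: E(K, 0x12) = 0xD8; 0x13 ⊕ 0xD8 = 0xCB.

C[1] = 0x71, C[2] = 0xC9, C[3] = 0x8E, C[4] = 0x12, C[5] = 0xCB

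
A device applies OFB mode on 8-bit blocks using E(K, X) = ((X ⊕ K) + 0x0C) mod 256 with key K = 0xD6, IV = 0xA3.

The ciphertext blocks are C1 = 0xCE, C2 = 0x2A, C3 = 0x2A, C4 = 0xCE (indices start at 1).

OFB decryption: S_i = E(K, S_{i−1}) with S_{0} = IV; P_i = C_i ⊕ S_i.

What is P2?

P2 = 0x49

P1: S = E(K, 0xA3) = 0x81; 0xCE ⊕ 0x81 = 0x4F.
P2: S = E(K, 0x81) = 0x63; 0x2A ⊕ 0x63 = 0x49.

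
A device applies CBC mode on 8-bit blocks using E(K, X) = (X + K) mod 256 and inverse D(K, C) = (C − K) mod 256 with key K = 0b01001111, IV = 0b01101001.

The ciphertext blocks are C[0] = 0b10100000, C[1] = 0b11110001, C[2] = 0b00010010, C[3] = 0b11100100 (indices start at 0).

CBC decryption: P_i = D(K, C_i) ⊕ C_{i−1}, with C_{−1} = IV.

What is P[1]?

P[1]: D(K, 0b11110001) = 0b10100010; 0b10100010 ⊕ 0b10100000 = 0b00000010.

P[1] = 0b00000010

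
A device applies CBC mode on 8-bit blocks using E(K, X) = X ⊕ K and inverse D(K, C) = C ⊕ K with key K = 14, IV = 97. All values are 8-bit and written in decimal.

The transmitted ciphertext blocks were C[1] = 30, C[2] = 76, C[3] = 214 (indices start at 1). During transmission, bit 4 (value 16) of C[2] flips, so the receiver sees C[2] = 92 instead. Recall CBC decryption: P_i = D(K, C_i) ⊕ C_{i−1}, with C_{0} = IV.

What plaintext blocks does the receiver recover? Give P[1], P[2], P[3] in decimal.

Only C[2] changed, to 92. In CBC, a change in C_i garbles P_i and flips the same bit in P_{i+1}. Decrypting the received ciphertext:
P[1]: D(K, 30) = 16; 16 ⊕ 97 = 113.
P[2]: D(K, 92) = 82; 82 ⊕ 30 = 76.
P[3]: D(K, 214) = 216; 216 ⊕ 92 = 132.
Blocks that differ from the original plaintext: P[2], P[3].

P[1] = 113, P[2] = 76, P[3] = 132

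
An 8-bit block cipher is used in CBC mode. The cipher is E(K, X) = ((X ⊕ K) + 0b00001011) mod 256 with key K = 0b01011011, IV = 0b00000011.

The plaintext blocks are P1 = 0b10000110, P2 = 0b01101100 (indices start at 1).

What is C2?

CBC encryption: C_i = E(K, P_i ⊕ C_{i−1}), with C_{0} = IV.
C1: P1 ⊕ 0b00000011 = 0b10000101; E(K, 0b10000101) = 0b11101001.
C2: P2 ⊕ 0b11101001 = 0b10000101; E(K, 0b10000101) = 0b11101001.

C2 = 0b11101001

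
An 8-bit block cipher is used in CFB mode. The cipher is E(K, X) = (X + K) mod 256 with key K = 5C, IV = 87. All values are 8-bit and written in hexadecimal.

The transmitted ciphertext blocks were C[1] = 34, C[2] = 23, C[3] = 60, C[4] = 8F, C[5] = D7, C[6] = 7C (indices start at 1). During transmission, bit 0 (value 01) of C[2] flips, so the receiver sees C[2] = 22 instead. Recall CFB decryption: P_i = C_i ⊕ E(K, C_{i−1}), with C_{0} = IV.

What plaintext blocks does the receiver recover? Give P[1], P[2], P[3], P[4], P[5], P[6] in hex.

Only C[2] changed, to 22. In CFB, a change in C_i flips the same bit in P_i and garbles P_{i+1}. Decrypting the received ciphertext:
P[1]: E(K, 87) = E3; 34 ⊕ E3 = D7.
P[2]: E(K, 34) = 90; 22 ⊕ 90 = B2.
P[3]: E(K, 22) = 7E; 60 ⊕ 7E = 1E.
P[4]: E(K, 60) = BC; 8F ⊕ BC = 33.
P[5]: E(K, 8F) = EB; D7 ⊕ EB = 3C.
P[6]: E(K, D7) = 33; 7C ⊕ 33 = 4F.
Blocks that differ from the original plaintext: P[2], P[3].

P[1] = D7, P[2] = B2, P[3] = 1E, P[4] = 33, P[5] = 3C, P[6] = 4F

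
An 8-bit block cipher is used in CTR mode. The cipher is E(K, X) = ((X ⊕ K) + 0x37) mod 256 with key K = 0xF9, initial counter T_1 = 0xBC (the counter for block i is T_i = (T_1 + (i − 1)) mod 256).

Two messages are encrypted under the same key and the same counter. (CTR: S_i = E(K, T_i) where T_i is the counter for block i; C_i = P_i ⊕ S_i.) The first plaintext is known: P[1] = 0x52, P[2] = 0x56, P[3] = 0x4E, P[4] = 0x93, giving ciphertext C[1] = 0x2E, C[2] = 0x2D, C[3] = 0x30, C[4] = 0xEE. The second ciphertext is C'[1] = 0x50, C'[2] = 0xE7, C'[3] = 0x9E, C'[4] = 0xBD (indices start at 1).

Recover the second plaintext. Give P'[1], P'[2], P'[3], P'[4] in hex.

P'[1] = 0x2C, P'[2] = 0x9C, P'[3] = 0xE0, P'[4] = 0xC0

In CTR with a reused counter, both messages share the same keystream S_i, so C_i ⊕ C'_i = P_i ⊕ P'_i and thus P'_i = P_i ⊕ C_i ⊕ C'_i.
P'[1]: 0x52 ⊕ 0x2E ⊕ 0x50 = 0x2C.
P'[2]: 0x56 ⊕ 0x2D ⊕ 0xE7 = 0x9C.
P'[3]: 0x4E ⊕ 0x30 ⊕ 0x9E = 0xE0.
P'[4]: 0x93 ⊕ 0xEE ⊕ 0xBD = 0xC0.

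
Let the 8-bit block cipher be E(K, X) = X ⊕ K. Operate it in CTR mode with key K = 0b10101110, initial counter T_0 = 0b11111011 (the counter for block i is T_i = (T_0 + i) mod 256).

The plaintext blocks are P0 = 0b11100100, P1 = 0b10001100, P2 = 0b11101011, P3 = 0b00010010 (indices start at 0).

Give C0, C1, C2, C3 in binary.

CTR encryption: S_i = E(K, T_i) where T_i is the counter for block i; C_i = P_i ⊕ S_i.
C0: T = 0b11111011, S = E(K, T) = 0b01010101; 0b11100100 ⊕ 0b01010101 = 0b10110001.
C1: T = 0b11111100, S = E(K, T) = 0b01010010; 0b10001100 ⊕ 0b01010010 = 0b11011110.
C2: T = 0b11111101, S = E(K, T) = 0b01010011; 0b11101011 ⊕ 0b01010011 = 0b10111000.
C3: T = 0b11111110, S = E(K, T) = 0b01010000; 0b00010010 ⊕ 0b01010000 = 0b01000010.

C0 = 0b10110001, C1 = 0b11011110, C2 = 0b10111000, C3 = 0b01000010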